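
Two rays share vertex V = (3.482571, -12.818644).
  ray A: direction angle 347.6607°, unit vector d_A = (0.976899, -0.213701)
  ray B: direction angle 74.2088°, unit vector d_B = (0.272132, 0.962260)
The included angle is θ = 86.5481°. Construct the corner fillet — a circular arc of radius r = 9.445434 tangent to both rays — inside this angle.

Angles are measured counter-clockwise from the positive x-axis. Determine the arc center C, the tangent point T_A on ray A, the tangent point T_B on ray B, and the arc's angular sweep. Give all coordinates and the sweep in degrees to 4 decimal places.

center=(15.3017,-5.7353) T_A=(13.2832,-14.9626) T_B=(6.2127,-3.1649) sweep=93.4519

bisector direction at 30.9348° = (0.857753,0.514062)
center distance |VC| = r/sin(θ/2) = 9.445434/sin(43.2741°) = 13.779125
C = V + |VC|·bis = (15.3017,-5.7353)
T_A = V + ((C−V)·d_A)·d_A = V + 10.0324·d_A = (13.2832,-14.9626)
T_B = V + ((C−V)·d_B)·d_B = V + 10.0324·d_B = (6.2127,-3.1649)
sweep = 180° − θ = 93.4519°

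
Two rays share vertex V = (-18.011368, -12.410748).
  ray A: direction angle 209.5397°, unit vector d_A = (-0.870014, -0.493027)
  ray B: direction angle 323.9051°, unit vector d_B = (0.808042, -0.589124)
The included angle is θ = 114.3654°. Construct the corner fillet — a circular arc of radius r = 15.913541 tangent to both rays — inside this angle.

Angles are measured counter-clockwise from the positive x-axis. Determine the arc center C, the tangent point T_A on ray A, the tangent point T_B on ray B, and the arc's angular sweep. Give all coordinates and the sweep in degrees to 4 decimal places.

bisector direction at 266.7224° = (-0.057174,-0.998364)
center distance |VC| = r/sin(θ/2) = 15.913541/sin(57.1827°) = 18.935607
C = V + |VC|·bis = (-19.0940,-31.3154)
T_A = V + ((C−V)·d_A)·d_A = V + 10.2624·d_A = (-26.9398,-17.4704)
T_B = V + ((C−V)·d_B)·d_B = V + 10.2624·d_B = (-9.7189,-18.4566)
sweep = 180° − θ = 65.6346°

center=(-19.0940,-31.3154) T_A=(-26.9398,-17.4704) T_B=(-9.7189,-18.4566) sweep=65.6346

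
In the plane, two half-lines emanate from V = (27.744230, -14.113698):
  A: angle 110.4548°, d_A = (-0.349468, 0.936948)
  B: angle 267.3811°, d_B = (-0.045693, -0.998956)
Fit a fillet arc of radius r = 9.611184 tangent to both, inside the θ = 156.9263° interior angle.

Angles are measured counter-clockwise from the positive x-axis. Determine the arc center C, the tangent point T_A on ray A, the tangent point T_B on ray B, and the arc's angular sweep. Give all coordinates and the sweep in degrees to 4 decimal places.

center=(18.0534,-15.6343) T_A=(27.0586,-12.2755) T_B=(27.6546,-16.0735) sweep=23.0737

bisector direction at 188.9180° = (-0.987911,-0.155020)
center distance |VC| = r/sin(θ/2) = 9.611184/sin(78.4631°) = 9.809370
C = V + |VC|·bis = (18.0534,-15.6343)
T_A = V + ((C−V)·d_A)·d_A = V + 1.9619·d_A = (27.0586,-12.2755)
T_B = V + ((C−V)·d_B)·d_B = V + 1.9619·d_B = (27.6546,-16.0735)
sweep = 180° − θ = 23.0737°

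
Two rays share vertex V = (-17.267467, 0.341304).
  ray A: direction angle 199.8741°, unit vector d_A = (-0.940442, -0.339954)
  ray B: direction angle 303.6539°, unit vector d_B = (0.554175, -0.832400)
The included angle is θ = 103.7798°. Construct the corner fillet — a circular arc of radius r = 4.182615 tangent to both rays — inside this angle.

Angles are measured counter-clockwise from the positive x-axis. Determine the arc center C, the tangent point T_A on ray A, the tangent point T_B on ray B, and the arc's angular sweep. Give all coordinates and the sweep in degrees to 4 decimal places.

center=(-18.9310,-4.7075) T_A=(-20.3528,-0.7740) T_B=(-15.4493,-2.3896) sweep=76.2202

bisector direction at 251.7640° = (-0.312932,-0.949776)
center distance |VC| = r/sin(θ/2) = 4.182615/sin(51.8899°) = 5.315805
C = V + |VC|·bis = (-18.9310,-4.7075)
T_A = V + ((C−V)·d_A)·d_A = V + 3.2808·d_A = (-20.3528,-0.7740)
T_B = V + ((C−V)·d_B)·d_B = V + 3.2808·d_B = (-15.4493,-2.3896)
sweep = 180° − θ = 76.2202°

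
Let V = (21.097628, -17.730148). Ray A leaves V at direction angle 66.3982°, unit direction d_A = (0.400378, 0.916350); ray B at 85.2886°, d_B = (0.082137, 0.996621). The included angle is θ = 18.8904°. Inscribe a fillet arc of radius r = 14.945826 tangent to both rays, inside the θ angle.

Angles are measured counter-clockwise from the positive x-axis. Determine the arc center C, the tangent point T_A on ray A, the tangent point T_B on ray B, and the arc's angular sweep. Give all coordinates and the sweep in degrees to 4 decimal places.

center=(43.3722,70.5792) T_A=(57.0678,64.5952) T_B=(28.4768,71.8068) sweep=161.1096

bisector direction at 75.8434° = (0.244573,0.969631)
center distance |VC| = r/sin(θ/2) = 14.945826/sin(9.4452°) = 91.075215
C = V + |VC|·bis = (43.3722,70.5792)
T_A = V + ((C−V)·d_A)·d_A = V + 89.8405·d_A = (57.0678,64.5952)
T_B = V + ((C−V)·d_B)·d_B = V + 89.8405·d_B = (28.4768,71.8068)
sweep = 180° − θ = 161.1096°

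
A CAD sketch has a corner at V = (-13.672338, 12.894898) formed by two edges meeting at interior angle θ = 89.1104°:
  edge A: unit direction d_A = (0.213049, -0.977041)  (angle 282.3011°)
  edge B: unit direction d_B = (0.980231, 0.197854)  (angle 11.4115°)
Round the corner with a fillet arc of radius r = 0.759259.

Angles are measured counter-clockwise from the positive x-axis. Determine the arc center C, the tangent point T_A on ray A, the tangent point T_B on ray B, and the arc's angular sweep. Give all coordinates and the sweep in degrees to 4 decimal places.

bisector direction at 326.8563° = (0.837302,-0.546741)
center distance |VC| = r/sin(θ/2) = 0.759259/sin(44.5552°) = 1.082188
C = V + |VC|·bis = (-12.7662,12.3032)
T_A = V + ((C−V)·d_A)·d_A = V + 0.7711·d_A = (-13.5080,12.1415)
T_B = V + ((C−V)·d_B)·d_B = V + 0.7711·d_B = (-12.9164,13.0475)
sweep = 180° − θ = 90.8896°

center=(-12.7662,12.3032) T_A=(-13.5080,12.1415) T_B=(-12.9164,13.0475) sweep=90.8896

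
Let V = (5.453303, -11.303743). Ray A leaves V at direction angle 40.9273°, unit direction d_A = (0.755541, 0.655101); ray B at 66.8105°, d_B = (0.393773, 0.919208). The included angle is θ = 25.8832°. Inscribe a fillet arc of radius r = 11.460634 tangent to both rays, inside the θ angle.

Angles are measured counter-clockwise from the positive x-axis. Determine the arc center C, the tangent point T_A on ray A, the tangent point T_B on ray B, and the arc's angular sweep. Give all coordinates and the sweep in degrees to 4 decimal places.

bisector direction at 53.8689° = (0.589635,0.807670)
center distance |VC| = r/sin(θ/2) = 11.460634/sin(12.9416°) = 51.173188
C = V + |VC|·bis = (35.6268,30.0273)
T_A = V + ((C−V)·d_A)·d_A = V + 49.8733·d_A = (43.1347,21.3683)
T_B = V + ((C−V)·d_B)·d_B = V + 49.8733·d_B = (25.0921,34.5402)
sweep = 180° − θ = 154.1168°

center=(35.6268,30.0273) T_A=(43.1347,21.3683) T_B=(25.0921,34.5402) sweep=154.1168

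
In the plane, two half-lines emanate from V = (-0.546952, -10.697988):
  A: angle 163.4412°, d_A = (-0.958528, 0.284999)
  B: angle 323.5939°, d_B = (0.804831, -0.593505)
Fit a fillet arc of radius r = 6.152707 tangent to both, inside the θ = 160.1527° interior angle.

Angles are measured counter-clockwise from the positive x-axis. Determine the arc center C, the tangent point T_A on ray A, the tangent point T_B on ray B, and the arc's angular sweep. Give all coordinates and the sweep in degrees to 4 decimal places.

center=(-3.3323,-16.2887) T_A=(-1.5787,-10.3912) T_B=(0.3194,-11.3369) sweep=19.8473

bisector direction at 243.5176° = (-0.445924,-0.895071)
center distance |VC| = r/sin(θ/2) = 6.152707/sin(80.0764°) = 6.246160
C = V + |VC|·bis = (-3.3323,-16.2887)
T_A = V + ((C−V)·d_A)·d_A = V + 1.0764·d_A = (-1.5787,-10.3912)
T_B = V + ((C−V)·d_B)·d_B = V + 1.0764·d_B = (0.3194,-11.3369)
sweep = 180° − θ = 19.8473°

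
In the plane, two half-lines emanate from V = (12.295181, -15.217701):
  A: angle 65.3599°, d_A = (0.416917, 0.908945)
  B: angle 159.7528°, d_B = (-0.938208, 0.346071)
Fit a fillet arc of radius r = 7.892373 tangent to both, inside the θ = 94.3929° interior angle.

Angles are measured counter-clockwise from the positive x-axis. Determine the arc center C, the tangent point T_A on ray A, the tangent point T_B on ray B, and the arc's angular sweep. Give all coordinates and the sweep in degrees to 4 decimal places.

bisector direction at 112.5563° = (-0.383592,0.923503)
center distance |VC| = r/sin(θ/2) = 7.892373/sin(47.1964°) = 10.757128
C = V + |VC|·bis = (8.1688,-5.2835)
T_A = V + ((C−V)·d_A)·d_A = V + 7.3093·d_A = (15.3426,-8.5739)
T_B = V + ((C−V)·d_B)·d_B = V + 7.3093·d_B = (5.4375,-12.6882)
sweep = 180° − θ = 85.6071°

center=(8.1688,-5.2835) T_A=(15.3426,-8.5739) T_B=(5.4375,-12.6882) sweep=85.6071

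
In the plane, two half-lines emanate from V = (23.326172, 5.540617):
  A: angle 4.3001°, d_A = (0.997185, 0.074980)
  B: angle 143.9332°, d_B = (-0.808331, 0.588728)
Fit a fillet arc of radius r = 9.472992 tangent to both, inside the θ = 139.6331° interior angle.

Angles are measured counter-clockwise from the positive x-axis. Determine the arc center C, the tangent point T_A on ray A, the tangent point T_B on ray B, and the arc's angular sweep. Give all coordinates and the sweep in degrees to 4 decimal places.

center=(26.0884,15.2480) T_A=(26.7986,5.8017) T_B=(20.5113,7.5907) sweep=40.3669

bisector direction at 74.1167° = (0.273680,0.961821)
center distance |VC| = r/sin(θ/2) = 9.472992/sin(69.8166°) = 10.092761
C = V + |VC|·bis = (26.0884,15.2480)
T_A = V + ((C−V)·d_A)·d_A = V + 3.4823·d_A = (26.7986,5.8017)
T_B = V + ((C−V)·d_B)·d_B = V + 3.4823·d_B = (20.5113,7.5907)
sweep = 180° − θ = 40.3669°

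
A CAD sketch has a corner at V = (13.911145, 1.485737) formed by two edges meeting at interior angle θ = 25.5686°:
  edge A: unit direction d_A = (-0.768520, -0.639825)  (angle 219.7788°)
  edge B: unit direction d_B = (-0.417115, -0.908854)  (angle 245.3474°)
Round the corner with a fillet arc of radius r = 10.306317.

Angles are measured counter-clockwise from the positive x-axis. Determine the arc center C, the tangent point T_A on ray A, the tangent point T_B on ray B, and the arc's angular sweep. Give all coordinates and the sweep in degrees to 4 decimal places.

center=(-14.4016,-35.4964) T_A=(-20.9958,-27.5758) T_B=(-5.0347,-39.7953) sweep=154.4314

bisector direction at 232.5631° = (-0.607887,-0.794023)
center distance |VC| = r/sin(θ/2) = 10.306317/sin(12.7843°) = 46.575638
C = V + |VC|·bis = (-14.4016,-35.4964)
T_A = V + ((C−V)·d_A)·d_A = V + 45.4210·d_A = (-20.9958,-27.5758)
T_B = V + ((C−V)·d_B)·d_B = V + 45.4210·d_B = (-5.0347,-39.7953)
sweep = 180° − θ = 154.4314°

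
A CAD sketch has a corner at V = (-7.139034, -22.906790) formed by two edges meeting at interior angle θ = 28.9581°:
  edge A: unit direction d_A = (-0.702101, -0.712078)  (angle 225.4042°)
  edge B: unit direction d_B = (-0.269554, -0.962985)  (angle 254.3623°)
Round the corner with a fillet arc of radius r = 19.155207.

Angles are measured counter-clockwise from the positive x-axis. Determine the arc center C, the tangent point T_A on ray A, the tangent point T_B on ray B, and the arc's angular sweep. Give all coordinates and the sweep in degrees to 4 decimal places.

center=(-45.5806,-89.1773) T_A=(-59.2206,-75.7284) T_B=(-27.1344,-94.3406) sweep=151.0419

bisector direction at 239.8833° = (-0.501764,-0.865005)
center distance |VC| = r/sin(θ/2) = 19.155207/sin(14.4791°) = 76.612864
C = V + |VC|·bis = (-45.5806,-89.1773)
T_A = V + ((C−V)·d_A)·d_A = V + 74.1796·d_A = (-59.2206,-75.7284)
T_B = V + ((C−V)·d_B)·d_B = V + 74.1796·d_B = (-27.1344,-94.3406)
sweep = 180° − θ = 151.0419°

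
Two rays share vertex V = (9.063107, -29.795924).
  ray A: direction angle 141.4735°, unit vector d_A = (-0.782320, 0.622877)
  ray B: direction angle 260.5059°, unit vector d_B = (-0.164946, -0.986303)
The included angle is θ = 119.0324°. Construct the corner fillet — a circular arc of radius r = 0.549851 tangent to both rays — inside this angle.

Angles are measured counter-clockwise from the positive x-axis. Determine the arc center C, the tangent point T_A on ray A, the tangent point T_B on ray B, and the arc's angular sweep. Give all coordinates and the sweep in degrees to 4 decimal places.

bisector direction at 200.9897° = (-0.933645,-0.358200)
center distance |VC| = r/sin(θ/2) = 0.549851/sin(59.5162°) = 0.638046
C = V + |VC|·bis = (8.4674,-30.0245)
T_A = V + ((C−V)·d_A)·d_A = V + 0.3237·d_A = (8.8099,-29.5943)
T_B = V + ((C−V)·d_B)·d_B = V + 0.3237·d_B = (9.0097,-30.1152)
sweep = 180° − θ = 60.9676°

center=(8.4674,-30.0245) T_A=(8.8099,-29.5943) T_B=(9.0097,-30.1152) sweep=60.9676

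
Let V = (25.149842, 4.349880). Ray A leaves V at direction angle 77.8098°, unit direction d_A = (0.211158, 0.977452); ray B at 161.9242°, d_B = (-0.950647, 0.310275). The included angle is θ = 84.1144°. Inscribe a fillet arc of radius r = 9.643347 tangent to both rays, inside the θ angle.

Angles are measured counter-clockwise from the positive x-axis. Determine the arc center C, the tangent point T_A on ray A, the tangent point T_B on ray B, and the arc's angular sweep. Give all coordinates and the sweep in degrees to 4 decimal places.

bisector direction at 119.8670° = (-0.497988,0.867184)
center distance |VC| = r/sin(θ/2) = 9.643347/sin(42.0572°) = 14.395802
C = V + |VC|·bis = (17.9809,16.8337)
T_A = V + ((C−V)·d_A)·d_A = V + 10.6885·d_A = (27.4068,14.7974)
T_B = V + ((C−V)·d_B)·d_B = V + 10.6885·d_B = (14.9888,7.6663)
sweep = 180° − θ = 95.8856°

center=(17.9809,16.8337) T_A=(27.4068,14.7974) T_B=(14.9888,7.6663) sweep=95.8856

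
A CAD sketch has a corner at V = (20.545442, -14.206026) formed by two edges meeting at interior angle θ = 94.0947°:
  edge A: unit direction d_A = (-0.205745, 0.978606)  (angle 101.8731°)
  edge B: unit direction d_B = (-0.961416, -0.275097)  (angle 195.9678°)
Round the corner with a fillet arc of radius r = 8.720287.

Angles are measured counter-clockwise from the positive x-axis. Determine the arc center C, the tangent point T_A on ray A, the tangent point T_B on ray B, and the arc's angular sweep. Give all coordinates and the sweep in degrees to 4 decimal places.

bisector direction at 148.9204° = (-0.856451,0.516228)
center distance |VC| = r/sin(θ/2) = 8.720287/sin(47.0474°) = 11.914310
C = V + |VC|·bis = (10.3414,-8.0555)
T_A = V + ((C−V)·d_A)·d_A = V + 8.1183·d_A = (18.8751,-6.2614)
T_B = V + ((C−V)·d_B)·d_B = V + 8.1183·d_B = (12.7403,-16.4394)
sweep = 180° − θ = 85.9053°

center=(10.3414,-8.0555) T_A=(18.8751,-6.2614) T_B=(12.7403,-16.4394) sweep=85.9053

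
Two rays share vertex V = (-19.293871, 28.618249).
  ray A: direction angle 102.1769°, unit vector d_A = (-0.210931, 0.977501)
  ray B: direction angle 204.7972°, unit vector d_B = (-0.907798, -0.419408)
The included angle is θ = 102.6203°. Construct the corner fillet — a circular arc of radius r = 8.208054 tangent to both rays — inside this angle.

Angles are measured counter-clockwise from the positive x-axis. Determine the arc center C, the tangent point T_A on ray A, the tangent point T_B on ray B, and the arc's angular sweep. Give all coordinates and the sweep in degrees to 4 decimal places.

center=(-28.7038,33.3125) T_A=(-20.6804,35.0439) T_B=(-25.2613,25.8613) sweep=77.3797

bisector direction at 153.4871° = (-0.894833,0.446400)
center distance |VC| = r/sin(θ/2) = 8.208054/sin(51.3102°) = 10.515850
C = V + |VC|·bis = (-28.7038,33.3125)
T_A = V + ((C−V)·d_A)·d_A = V + 6.5735·d_A = (-20.6804,35.0439)
T_B = V + ((C−V)·d_B)·d_B = V + 6.5735·d_B = (-25.2613,25.8613)
sweep = 180° − θ = 77.3797°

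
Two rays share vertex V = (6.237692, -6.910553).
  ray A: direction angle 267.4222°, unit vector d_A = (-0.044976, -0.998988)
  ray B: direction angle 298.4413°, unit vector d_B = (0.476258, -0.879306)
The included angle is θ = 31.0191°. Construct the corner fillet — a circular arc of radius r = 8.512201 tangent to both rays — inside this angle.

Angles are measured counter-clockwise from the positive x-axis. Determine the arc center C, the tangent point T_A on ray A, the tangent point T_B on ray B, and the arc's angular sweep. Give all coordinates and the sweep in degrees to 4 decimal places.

bisector direction at 282.9318° = (0.223790,-0.974637)
center distance |VC| = r/sin(θ/2) = 8.512201/sin(15.5096°) = 31.833333
C = V + |VC|·bis = (13.3617,-37.9365)
T_A = V + ((C−V)·d_A)·d_A = V + 30.6742·d_A = (4.8581,-37.5537)
T_B = V + ((C−V)·d_B)·d_B = V + 30.6742·d_B = (20.8465,-33.8825)
sweep = 180° − θ = 148.9809°

center=(13.3617,-37.9365) T_A=(4.8581,-37.5537) T_B=(20.8465,-33.8825) sweep=148.9809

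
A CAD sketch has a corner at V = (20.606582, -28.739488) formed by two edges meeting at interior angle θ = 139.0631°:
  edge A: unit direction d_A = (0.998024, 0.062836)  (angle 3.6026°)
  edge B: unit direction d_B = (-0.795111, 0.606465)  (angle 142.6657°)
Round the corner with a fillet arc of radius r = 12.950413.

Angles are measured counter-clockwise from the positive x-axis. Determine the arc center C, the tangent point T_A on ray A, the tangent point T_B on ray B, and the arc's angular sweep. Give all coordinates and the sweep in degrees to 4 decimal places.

bisector direction at 73.1342° = (0.290132,0.956987)
center distance |VC| = r/sin(θ/2) = 12.950413/sin(69.5315°) = 13.823138
C = V + |VC|·bis = (24.6171,-15.5109)
T_A = V + ((C−V)·d_A)·d_A = V + 4.8338·d_A = (25.4309,-28.4358)
T_B = V + ((C−V)·d_B)·d_B = V + 4.8338·d_B = (16.7631,-25.8079)
sweep = 180° − θ = 40.9369°

center=(24.6171,-15.5109) T_A=(25.4309,-28.4358) T_B=(16.7631,-25.8079) sweep=40.9369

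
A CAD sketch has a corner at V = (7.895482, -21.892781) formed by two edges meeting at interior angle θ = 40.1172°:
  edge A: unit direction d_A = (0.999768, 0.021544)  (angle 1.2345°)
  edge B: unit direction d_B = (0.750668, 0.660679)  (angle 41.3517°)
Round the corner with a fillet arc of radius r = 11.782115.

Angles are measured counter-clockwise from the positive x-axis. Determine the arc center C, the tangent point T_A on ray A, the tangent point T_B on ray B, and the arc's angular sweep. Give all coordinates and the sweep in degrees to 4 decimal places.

bisector direction at 21.2931° = (0.931735,0.363139)
center distance |VC| = r/sin(θ/2) = 11.782115/sin(20.0586°) = 34.352088
C = V + |VC|·bis = (39.9025,-9.4182)
T_A = V + ((C−V)·d_A)·d_A = V + 32.2684·d_A = (40.1564,-21.1976)
T_B = V + ((C−V)·d_B)·d_B = V + 32.2684·d_B = (32.1183,-0.5737)
sweep = 180° − θ = 139.8828°

center=(39.9025,-9.4182) T_A=(40.1564,-21.1976) T_B=(32.1183,-0.5737) sweep=139.8828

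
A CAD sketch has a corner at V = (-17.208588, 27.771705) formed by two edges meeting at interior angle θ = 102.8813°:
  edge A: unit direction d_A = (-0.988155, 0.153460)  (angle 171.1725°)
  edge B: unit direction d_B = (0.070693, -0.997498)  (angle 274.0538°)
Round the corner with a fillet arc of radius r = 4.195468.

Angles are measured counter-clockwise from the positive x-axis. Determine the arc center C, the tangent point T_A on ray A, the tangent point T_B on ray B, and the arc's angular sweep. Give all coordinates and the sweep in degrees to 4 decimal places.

center=(-21.1571,24.1392) T_A=(-20.5133,28.2849) T_B=(-16.9722,24.4357) sweep=77.1187

bisector direction at 222.6132° = (-0.735942,-0.677045)
center distance |VC| = r/sin(θ/2) = 4.195468/sin(51.4406°) = 5.365303
C = V + |VC|·bis = (-21.1571,24.1392)
T_A = V + ((C−V)·d_A)·d_A = V + 3.3443·d_A = (-20.5133,28.2849)
T_B = V + ((C−V)·d_B)·d_B = V + 3.3443·d_B = (-16.9722,24.4357)
sweep = 180° − θ = 77.1187°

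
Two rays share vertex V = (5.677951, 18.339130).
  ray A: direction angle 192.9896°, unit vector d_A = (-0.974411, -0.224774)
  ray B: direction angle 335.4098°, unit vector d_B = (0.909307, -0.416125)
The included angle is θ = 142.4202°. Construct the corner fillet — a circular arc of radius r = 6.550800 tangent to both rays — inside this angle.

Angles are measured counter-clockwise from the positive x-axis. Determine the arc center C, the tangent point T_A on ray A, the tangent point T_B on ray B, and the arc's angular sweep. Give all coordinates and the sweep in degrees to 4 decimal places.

center=(4.9786,11.4550) T_A=(3.5062,17.8382) T_B=(7.7046,17.4117) sweep=37.5798

bisector direction at 264.1997° = (-0.101062,-0.994880)
center distance |VC| = r/sin(θ/2) = 6.550800/sin(71.2101°) = 6.919571
C = V + |VC|·bis = (4.9786,11.4550)
T_A = V + ((C−V)·d_A)·d_A = V + 2.2288·d_A = (3.5062,17.8382)
T_B = V + ((C−V)·d_B)·d_B = V + 2.2288·d_B = (7.7046,17.4117)
sweep = 180° − θ = 37.5798°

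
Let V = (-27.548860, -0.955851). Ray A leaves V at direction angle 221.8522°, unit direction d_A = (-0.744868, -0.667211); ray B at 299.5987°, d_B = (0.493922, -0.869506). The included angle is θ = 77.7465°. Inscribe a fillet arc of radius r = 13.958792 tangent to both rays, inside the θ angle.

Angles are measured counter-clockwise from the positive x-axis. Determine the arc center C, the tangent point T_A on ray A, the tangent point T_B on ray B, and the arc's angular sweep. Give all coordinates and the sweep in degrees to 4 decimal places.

center=(-31.1334,-22.9067) T_A=(-40.4469,-12.5092) T_B=(-18.9962,-16.0121) sweep=102.2535

bisector direction at 260.7254° = (-0.161165,-0.986927)
center distance |VC| = r/sin(θ/2) = 13.958792/sin(38.8732°) = 22.241555
C = V + |VC|·bis = (-31.1334,-22.9067)
T_A = V + ((C−V)·d_A)·d_A = V + 17.3159·d_A = (-40.4469,-12.5092)
T_B = V + ((C−V)·d_B)·d_B = V + 17.3159·d_B = (-18.9962,-16.0121)
sweep = 180° − θ = 102.2535°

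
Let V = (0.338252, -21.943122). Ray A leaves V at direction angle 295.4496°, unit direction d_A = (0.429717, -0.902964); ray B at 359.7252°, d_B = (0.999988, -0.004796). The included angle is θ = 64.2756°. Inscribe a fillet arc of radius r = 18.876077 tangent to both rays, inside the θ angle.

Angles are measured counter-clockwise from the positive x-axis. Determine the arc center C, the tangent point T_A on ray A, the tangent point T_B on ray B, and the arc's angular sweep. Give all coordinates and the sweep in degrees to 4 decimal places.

center=(30.2944,-40.9631) T_A=(13.2500,-49.0745) T_B=(30.3849,-22.0872) sweep=115.7244

bisector direction at 327.5874° = (0.844210,-0.536012)
center distance |VC| = r/sin(θ/2) = 18.876077/sin(32.1378°) = 35.484193
C = V + |VC|·bis = (30.2944,-40.9631)
T_A = V + ((C−V)·d_A)·d_A = V + 30.0470·d_A = (13.2500,-49.0745)
T_B = V + ((C−V)·d_B)·d_B = V + 30.0470·d_B = (30.3849,-22.0872)
sweep = 180° − θ = 115.7244°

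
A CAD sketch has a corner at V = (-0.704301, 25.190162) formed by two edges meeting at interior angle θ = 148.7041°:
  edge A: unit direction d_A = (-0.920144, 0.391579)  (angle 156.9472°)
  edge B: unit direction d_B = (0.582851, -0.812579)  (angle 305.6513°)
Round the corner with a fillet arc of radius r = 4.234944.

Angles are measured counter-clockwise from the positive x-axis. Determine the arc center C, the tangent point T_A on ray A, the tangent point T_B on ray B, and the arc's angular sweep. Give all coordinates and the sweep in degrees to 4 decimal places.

bisector direction at 231.2993° = (-0.625253,-0.780422)
center distance |VC| = r/sin(θ/2) = 4.234944/sin(74.3521°) = 4.397944
C = V + |VC|·bis = (-3.4541,21.7579)
T_A = V + ((C−V)·d_A)·d_A = V + 1.1862·d_A = (-1.7958,25.6547)
T_B = V + ((C−V)·d_B)·d_B = V + 1.1862·d_B = (-0.0129,24.2262)
sweep = 180° − θ = 31.2959°

center=(-3.4541,21.7579) T_A=(-1.7958,25.6547) T_B=(-0.0129,24.2262) sweep=31.2959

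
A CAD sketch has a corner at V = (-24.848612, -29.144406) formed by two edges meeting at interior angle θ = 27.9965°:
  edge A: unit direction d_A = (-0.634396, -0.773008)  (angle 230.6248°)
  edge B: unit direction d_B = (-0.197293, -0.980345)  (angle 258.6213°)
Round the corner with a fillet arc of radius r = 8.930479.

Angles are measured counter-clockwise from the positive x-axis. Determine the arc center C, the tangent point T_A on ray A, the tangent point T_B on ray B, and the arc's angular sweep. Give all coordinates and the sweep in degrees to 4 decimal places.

bisector direction at 244.6231° = (-0.428572,-0.903508)
center distance |VC| = r/sin(θ/2) = 8.930479/sin(13.9983°) = 36.919243
C = V + |VC|·bis = (-40.6712,-62.5012)
T_A = V + ((C−V)·d_A)·d_A = V + 35.8229·d_A = (-47.5745,-56.8358)
T_B = V + ((C−V)·d_B)·d_B = V + 35.8229·d_B = (-31.9162,-64.2631)
sweep = 180° − θ = 152.0035°

center=(-40.6712,-62.5012) T_A=(-47.5745,-56.8358) T_B=(-31.9162,-64.2631) sweep=152.0035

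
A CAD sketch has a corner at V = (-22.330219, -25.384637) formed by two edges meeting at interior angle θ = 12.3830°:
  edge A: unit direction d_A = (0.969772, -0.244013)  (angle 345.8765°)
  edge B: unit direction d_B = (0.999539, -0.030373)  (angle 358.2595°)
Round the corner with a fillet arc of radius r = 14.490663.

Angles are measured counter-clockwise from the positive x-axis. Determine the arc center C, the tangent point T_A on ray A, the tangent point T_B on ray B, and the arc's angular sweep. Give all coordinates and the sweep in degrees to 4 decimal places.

center=(110.7414,-43.9256) T_A=(107.2055,-57.9782) T_B=(111.1815,-29.4416) sweep=167.6170

bisector direction at 352.0680° = (0.990433,-0.137998)
center distance |VC| = r/sin(θ/2) = 14.490663/sin(6.1915°) = 134.357087
C = V + |VC|·bis = (110.7414,-43.9256)
T_A = V + ((C−V)·d_A)·d_A = V + 133.5734·d_A = (107.2055,-57.9782)
T_B = V + ((C−V)·d_B)·d_B = V + 133.5734·d_B = (111.1815,-29.4416)
sweep = 180° − θ = 167.6170°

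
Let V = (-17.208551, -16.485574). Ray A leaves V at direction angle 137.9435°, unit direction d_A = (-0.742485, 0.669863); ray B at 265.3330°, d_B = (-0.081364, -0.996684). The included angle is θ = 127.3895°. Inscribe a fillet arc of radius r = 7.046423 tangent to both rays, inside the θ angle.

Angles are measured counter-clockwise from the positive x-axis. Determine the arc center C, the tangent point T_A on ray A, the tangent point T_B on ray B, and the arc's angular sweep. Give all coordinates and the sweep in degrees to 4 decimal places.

center=(-24.5150,-19.3841) T_A=(-19.7949,-14.1522) T_B=(-17.4920,-19.9574) sweep=52.6105

bisector direction at 201.6382° = (-0.929531,-0.368745)
center distance |VC| = r/sin(θ/2) = 7.046423/sin(63.6947°) = 7.860400
C = V + |VC|·bis = (-24.5150,-19.3841)
T_A = V + ((C−V)·d_A)·d_A = V + 3.4834·d_A = (-19.7949,-14.1522)
T_B = V + ((C−V)·d_B)·d_B = V + 3.4834·d_B = (-17.4920,-19.9574)
sweep = 180° − θ = 52.6105°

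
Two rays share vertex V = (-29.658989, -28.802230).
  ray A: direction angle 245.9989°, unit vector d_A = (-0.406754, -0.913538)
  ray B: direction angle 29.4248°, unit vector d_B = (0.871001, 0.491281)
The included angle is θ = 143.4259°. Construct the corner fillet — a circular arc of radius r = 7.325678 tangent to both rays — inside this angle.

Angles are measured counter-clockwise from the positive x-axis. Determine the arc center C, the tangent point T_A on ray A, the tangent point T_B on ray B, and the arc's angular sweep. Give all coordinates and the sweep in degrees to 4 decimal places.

bisector direction at 317.7118° = (0.739770,-0.672860)
center distance |VC| = r/sin(θ/2) = 7.325678/sin(71.7130°) = 7.715330
C = V + |VC|·bis = (-23.9514,-33.9936)
T_A = V + ((C−V)·d_A)·d_A = V + 2.4209·d_A = (-30.6437,-31.0138)
T_B = V + ((C−V)·d_B)·d_B = V + 2.4209·d_B = (-27.5504,-27.6129)
sweep = 180° − θ = 36.5741°

center=(-23.9514,-33.9936) T_A=(-30.6437,-31.0138) T_B=(-27.5504,-27.6129) sweep=36.5741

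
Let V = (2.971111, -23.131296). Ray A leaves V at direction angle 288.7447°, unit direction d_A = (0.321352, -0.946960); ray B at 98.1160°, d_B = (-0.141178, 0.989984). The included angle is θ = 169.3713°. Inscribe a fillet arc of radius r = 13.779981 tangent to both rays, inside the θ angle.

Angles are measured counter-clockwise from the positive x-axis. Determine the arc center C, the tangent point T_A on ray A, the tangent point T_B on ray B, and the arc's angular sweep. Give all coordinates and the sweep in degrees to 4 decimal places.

center=(16.4321,-19.9169) T_A=(3.3830,-24.3451) T_B=(2.7901,-21.8623) sweep=10.6287

bisector direction at 13.4304° = (0.972653,0.232263)
center distance |VC| = r/sin(θ/2) = 13.779981/sin(84.6856°) = 13.839470
C = V + |VC|·bis = (16.4321,-19.9169)
T_A = V + ((C−V)·d_A)·d_A = V + 1.2818·d_A = (3.3830,-24.3451)
T_B = V + ((C−V)·d_B)·d_B = V + 1.2818·d_B = (2.7901,-21.8623)
sweep = 180° − θ = 10.6287°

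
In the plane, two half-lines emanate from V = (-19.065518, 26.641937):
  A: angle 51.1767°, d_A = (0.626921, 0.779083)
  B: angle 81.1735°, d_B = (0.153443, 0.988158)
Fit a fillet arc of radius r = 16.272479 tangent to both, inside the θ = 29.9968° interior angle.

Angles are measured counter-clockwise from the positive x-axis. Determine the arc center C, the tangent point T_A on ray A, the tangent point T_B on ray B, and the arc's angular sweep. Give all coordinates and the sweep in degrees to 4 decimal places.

center=(6.3338,84.1623) T_A=(19.0115,73.9607) T_B=(-9.7459,86.6592) sweep=150.0032

bisector direction at 66.1751° = (0.403943,0.914784)
center distance |VC| = r/sin(θ/2) = 16.272479/sin(14.9984°) = 62.878584
C = V + |VC|·bis = (6.3338,84.1623)
T_A = V + ((C−V)·d_A)·d_A = V + 60.7365·d_A = (19.0115,73.9607)
T_B = V + ((C−V)·d_B)·d_B = V + 60.7365·d_B = (-9.7459,86.6592)
sweep = 180° − θ = 150.0032°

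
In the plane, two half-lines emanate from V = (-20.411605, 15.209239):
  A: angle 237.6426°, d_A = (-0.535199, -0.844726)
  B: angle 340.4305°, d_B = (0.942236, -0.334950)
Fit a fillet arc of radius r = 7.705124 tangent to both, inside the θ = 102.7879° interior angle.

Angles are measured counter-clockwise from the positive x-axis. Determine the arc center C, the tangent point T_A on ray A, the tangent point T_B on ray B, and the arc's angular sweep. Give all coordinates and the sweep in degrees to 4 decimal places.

center=(-17.1956,5.8885) T_A=(-23.7043,10.0123) T_B=(-14.6147,13.1485) sweep=77.2121

bisector direction at 289.0365° = (0.326171,-0.945311)
center distance |VC| = r/sin(θ/2) = 7.705124/sin(51.3939°) = 9.859977
C = V + |VC|·bis = (-17.1956,5.8885)
T_A = V + ((C−V)·d_A)·d_A = V + 6.1523·d_A = (-23.7043,10.0123)
T_B = V + ((C−V)·d_B)·d_B = V + 6.1523·d_B = (-14.6147,13.1485)
sweep = 180° − θ = 77.2121°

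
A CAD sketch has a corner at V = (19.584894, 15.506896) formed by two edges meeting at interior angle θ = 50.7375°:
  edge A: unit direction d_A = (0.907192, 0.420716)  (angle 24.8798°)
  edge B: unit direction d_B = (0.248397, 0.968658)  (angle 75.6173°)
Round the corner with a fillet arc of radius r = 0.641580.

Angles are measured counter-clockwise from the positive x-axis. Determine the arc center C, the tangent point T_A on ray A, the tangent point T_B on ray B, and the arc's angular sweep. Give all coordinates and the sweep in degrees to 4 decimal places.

center=(20.5425,16.6582) T_A=(20.8124,16.0762) T_B=(19.9210,16.8176) sweep=129.2625

bisector direction at 50.2485° = (0.639458,0.768826)
center distance |VC| = r/sin(θ/2) = 0.641580/sin(25.3687°) = 1.497471
C = V + |VC|·bis = (20.5425,16.6582)
T_A = V + ((C−V)·d_A)·d_A = V + 1.3531·d_A = (20.8124,16.0762)
T_B = V + ((C−V)·d_B)·d_B = V + 1.3531·d_B = (19.9210,16.8176)
sweep = 180° − θ = 129.2625°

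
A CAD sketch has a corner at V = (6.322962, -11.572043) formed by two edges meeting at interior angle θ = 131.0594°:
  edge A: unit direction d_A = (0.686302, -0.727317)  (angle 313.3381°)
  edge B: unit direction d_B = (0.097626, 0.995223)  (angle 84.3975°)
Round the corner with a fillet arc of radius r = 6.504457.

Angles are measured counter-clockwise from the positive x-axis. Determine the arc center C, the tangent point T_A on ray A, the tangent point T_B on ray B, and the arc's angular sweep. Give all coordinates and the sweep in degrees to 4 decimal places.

bisector direction at 18.8678° = (0.946267,0.323386)
center distance |VC| = r/sin(θ/2) = 6.504457/sin(65.5297°) = 7.146372
C = V + |VC|·bis = (13.0853,-9.2610)
T_A = V + ((C−V)·d_A)·d_A = V + 2.9602·d_A = (8.3545,-13.7250)
T_B = V + ((C−V)·d_B)·d_B = V + 2.9602·d_B = (6.6120,-8.6260)
sweep = 180° − θ = 48.9406°

center=(13.0853,-9.2610) T_A=(8.3545,-13.7250) T_B=(6.6120,-8.6260) sweep=48.9406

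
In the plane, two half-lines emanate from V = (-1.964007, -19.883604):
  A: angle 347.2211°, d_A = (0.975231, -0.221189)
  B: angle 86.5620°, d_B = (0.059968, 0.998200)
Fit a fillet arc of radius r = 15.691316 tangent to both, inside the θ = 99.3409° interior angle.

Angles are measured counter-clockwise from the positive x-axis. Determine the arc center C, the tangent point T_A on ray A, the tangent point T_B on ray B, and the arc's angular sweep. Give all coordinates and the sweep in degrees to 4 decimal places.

bisector direction at 36.8915° = (0.799773,0.600302)
center distance |VC| = r/sin(θ/2) = 15.691316/sin(49.6705°) = 20.583239
C = V + |VC|·bis = (14.4979,-7.5274)
T_A = V + ((C−V)·d_A)·d_A = V + 13.3211·d_A = (11.0272,-22.8301)
T_B = V + ((C−V)·d_B)·d_B = V + 13.3211·d_B = (-1.1652,-6.5865)
sweep = 180° − θ = 80.6591°

center=(14.4979,-7.5274) T_A=(11.0272,-22.8301) T_B=(-1.1652,-6.5865) sweep=80.6591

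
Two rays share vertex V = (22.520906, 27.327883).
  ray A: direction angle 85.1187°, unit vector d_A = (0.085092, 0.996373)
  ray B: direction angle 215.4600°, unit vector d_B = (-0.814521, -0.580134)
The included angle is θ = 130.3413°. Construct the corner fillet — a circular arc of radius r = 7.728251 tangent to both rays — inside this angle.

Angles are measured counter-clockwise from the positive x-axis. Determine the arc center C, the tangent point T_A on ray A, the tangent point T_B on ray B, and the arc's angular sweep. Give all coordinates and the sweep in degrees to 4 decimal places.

center=(15.1250,31.5483) T_A=(22.8252,30.8907) T_B=(19.6084,25.2535) sweep=49.6587

bisector direction at 150.2893° = (-0.868539,0.495620)
center distance |VC| = r/sin(θ/2) = 7.728251/sin(65.1706°) = 8.515393
C = V + |VC|·bis = (15.1250,31.5483)
T_A = V + ((C−V)·d_A)·d_A = V + 3.5758·d_A = (22.8252,30.8907)
T_B = V + ((C−V)·d_B)·d_B = V + 3.5758·d_B = (19.6084,25.2535)
sweep = 180° − θ = 49.6587°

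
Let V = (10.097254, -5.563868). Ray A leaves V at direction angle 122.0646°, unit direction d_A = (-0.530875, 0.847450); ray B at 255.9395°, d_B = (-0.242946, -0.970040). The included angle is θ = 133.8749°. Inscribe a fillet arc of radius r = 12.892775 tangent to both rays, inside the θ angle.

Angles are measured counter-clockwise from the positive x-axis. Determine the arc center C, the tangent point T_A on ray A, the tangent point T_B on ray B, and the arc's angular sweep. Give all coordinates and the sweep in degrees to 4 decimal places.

bisector direction at 189.0021° = (-0.987683,-0.156470)
center distance |VC| = r/sin(θ/2) = 12.892775/sin(66.9374°) = 14.012702
C = V + |VC|·bis = (-3.7428,-7.7564)
T_A = V + ((C−V)·d_A)·d_A = V + 5.4893·d_A = (7.1831,-0.9120)
T_B = V + ((C−V)·d_B)·d_B = V + 5.4893·d_B = (8.7637,-10.8887)
sweep = 180° − θ = 46.1251°

center=(-3.7428,-7.7564) T_A=(7.1831,-0.9120) T_B=(8.7637,-10.8887) sweep=46.1251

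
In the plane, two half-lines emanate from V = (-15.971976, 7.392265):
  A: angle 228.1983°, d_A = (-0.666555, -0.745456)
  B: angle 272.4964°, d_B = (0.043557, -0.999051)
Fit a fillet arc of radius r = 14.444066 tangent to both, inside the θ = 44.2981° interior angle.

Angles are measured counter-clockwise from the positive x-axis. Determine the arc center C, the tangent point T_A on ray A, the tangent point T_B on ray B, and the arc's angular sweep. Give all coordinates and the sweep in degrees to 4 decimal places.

center=(-28.8568,-28.6875) T_A=(-39.6242,-19.0597) T_B=(-14.4264,-28.0583) sweep=135.7019

bisector direction at 250.3474° = (-0.336317,-0.941749)
center distance |VC| = r/sin(θ/2) = 14.444066/sin(22.1490°) = 38.311413
C = V + |VC|·bis = (-28.8568,-28.6875)
T_A = V + ((C−V)·d_A)·d_A = V + 35.4843·d_A = (-39.6242,-19.0597)
T_B = V + ((C−V)·d_B)·d_B = V + 35.4843·d_B = (-14.4264,-28.0583)
sweep = 180° − θ = 135.7019°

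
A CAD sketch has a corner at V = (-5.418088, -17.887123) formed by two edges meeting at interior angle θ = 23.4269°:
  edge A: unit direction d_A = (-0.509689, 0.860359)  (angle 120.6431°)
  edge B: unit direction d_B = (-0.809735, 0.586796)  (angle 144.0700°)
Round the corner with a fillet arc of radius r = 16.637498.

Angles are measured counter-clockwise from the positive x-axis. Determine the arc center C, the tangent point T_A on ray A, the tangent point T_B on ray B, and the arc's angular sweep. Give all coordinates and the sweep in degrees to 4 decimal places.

bisector direction at 132.3565° = (-0.673742,0.738966)
center distance |VC| = r/sin(θ/2) = 16.637498/sin(11.7134°) = 81.951191
C = V + |VC|·bis = (-60.6321,42.6721)
T_A = V + ((C−V)·d_A)·d_A = V + 80.2446·d_A = (-46.3178,51.1520)
T_B = V + ((C−V)·d_B)·d_B = V + 80.2446·d_B = (-70.3949,29.2001)
sweep = 180° − θ = 156.5731°

center=(-60.6321,42.6721) T_A=(-46.3178,51.1520) T_B=(-70.3949,29.2001) sweep=156.5731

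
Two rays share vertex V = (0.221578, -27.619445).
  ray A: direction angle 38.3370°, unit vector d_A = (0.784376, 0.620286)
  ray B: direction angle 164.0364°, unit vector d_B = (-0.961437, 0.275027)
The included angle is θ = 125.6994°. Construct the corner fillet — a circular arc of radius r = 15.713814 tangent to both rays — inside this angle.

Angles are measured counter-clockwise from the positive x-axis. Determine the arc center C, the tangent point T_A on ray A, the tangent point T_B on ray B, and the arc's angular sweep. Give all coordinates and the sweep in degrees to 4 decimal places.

bisector direction at 101.1867° = (-0.194007,0.981000)
center distance |VC| = r/sin(θ/2) = 15.713814/sin(62.8497°) = 17.659690
C = V + |VC|·bis = (-3.2045,-10.2953)
T_A = V + ((C−V)·d_A)·d_A = V + 8.0586·d_A = (6.5425,-22.6208)
T_B = V + ((C−V)·d_B)·d_B = V + 8.0586·d_B = (-7.5262,-25.4031)
sweep = 180° − θ = 54.3006°

center=(-3.2045,-10.2953) T_A=(6.5425,-22.6208) T_B=(-7.5262,-25.4031) sweep=54.3006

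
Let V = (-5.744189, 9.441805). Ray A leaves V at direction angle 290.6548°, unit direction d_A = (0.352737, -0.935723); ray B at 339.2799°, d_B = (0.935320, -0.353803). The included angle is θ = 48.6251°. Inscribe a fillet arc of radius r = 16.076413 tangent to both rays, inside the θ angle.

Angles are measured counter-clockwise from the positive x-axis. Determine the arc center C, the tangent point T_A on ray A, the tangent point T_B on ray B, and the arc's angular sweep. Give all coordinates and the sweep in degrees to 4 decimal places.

bisector direction at 314.9674° = (0.706704,-0.707510)
center distance |VC| = r/sin(θ/2) = 16.076413/sin(24.3126°) = 39.047527
C = V + |VC|·bis = (21.8508,-18.1847)
T_A = V + ((C−V)·d_A)·d_A = V + 35.5845·d_A = (6.8078,-23.8554)
T_B = V + ((C−V)·d_B)·d_B = V + 35.5845·d_B = (27.5387,-3.1481)
sweep = 180° − θ = 131.3749°

center=(21.8508,-18.1847) T_A=(6.8078,-23.8554) T_B=(27.5387,-3.1481) sweep=131.3749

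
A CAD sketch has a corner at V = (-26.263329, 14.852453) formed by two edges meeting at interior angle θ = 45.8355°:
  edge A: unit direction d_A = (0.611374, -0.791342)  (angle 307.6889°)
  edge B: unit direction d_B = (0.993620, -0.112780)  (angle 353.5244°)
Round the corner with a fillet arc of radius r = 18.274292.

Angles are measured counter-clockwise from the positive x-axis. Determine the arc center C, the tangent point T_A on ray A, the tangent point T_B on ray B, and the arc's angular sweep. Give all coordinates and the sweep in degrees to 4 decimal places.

center=(14.6239,-8.1800) T_A=(0.1627,-19.3525) T_B=(16.6848,9.9777) sweep=134.1645

bisector direction at 330.6067° = (0.871271,-0.490803)
center distance |VC| = r/sin(θ/2) = 18.274292/sin(22.9178°) = 46.928236
C = V + |VC|·bis = (14.6239,-8.1800)
T_A = V + ((C−V)·d_A)·d_A = V + 43.2239·d_A = (0.1627,-19.3525)
T_B = V + ((C−V)·d_B)·d_B = V + 43.2239·d_B = (16.6848,9.9777)
sweep = 180° − θ = 134.1645°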